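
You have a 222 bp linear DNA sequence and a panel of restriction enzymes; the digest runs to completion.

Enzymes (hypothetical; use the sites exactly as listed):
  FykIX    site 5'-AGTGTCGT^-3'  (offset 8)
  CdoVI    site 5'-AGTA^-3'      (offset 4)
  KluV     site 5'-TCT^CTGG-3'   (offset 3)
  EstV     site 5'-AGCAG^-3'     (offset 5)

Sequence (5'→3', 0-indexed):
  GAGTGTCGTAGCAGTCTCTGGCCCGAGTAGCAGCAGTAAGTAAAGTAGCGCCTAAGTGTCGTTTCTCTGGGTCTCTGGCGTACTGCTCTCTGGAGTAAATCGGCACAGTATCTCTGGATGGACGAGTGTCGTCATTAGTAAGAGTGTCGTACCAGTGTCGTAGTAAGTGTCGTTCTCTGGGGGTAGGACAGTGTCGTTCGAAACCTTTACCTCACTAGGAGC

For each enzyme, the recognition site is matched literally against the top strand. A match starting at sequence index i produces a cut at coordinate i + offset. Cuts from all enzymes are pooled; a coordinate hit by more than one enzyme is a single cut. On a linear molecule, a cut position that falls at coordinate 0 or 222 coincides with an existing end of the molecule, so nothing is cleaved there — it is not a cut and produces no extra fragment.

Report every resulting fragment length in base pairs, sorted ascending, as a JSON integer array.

[2,3,3,3,3,4,4,4,4,5,5,8,8,8,8,9,10,11,12,13,15,15,19,21,25]

Per-enzyme occurrences:
  FykIX AGTGTCGT/8: at [1, 54, 124, 142, 153, 165, 189] ⇒ [9, 62, 132, 150, 161, 173, 197]
  CdoVI AGTA/4: at [25, 34, 38, 43, 93, 106, 136, 161] ⇒ [29, 38, 42, 47, 97, 110, 140, 165]
  KluV TCTCTGG/3: at [14, 63, 71, 86, 110, 173] ⇒ [17, 66, 74, 89, 113, 176]
  EstV AGCAG/5: at [9, 28, 31] ⇒ [14, 33, 36]

All cut coordinates (distinct, sorted): [9, 14, 17, 29, 33, 36, 38, 42, 47, 62, 66, 74, 89, 97, 110, 113, 132, 140, 150, 161, 165, 173, 176, 197]

Fragments:
  [0,9): 9 bp
  [9,14): 5 bp
  [14,17): 3 bp
  [17,29): 12 bp
  [29,33): 4 bp
  [33,36): 3 bp
  [36,38): 2 bp
  [38,42): 4 bp
  [42,47): 5 bp
  [47,62): 15 bp
  [62,66): 4 bp
  [66,74): 8 bp
  [74,89): 15 bp
  [89,97): 8 bp
  [97,110): 13 bp
  [110,113): 3 bp
  [113,132): 19 bp
  [132,140): 8 bp
  [140,150): 10 bp
  [150,161): 11 bp
  [161,165): 4 bp
  [165,173): 8 bp
  [173,176): 3 bp
  [176,197): 21 bp
  [197,222): 25 bp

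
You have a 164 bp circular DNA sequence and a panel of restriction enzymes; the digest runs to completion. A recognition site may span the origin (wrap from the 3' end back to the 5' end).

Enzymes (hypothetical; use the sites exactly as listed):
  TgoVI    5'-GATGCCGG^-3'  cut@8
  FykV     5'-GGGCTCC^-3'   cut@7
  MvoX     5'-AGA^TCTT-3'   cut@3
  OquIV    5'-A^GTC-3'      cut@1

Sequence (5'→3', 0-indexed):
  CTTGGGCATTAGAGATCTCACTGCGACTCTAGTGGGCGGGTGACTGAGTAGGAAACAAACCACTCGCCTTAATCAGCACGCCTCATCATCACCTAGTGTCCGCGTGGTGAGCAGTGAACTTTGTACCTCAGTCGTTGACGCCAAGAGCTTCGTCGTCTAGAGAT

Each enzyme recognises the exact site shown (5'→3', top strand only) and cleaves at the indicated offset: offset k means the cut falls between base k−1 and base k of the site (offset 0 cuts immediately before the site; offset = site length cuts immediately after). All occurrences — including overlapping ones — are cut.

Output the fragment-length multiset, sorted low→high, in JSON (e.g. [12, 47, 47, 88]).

Scan for sites:
  TgoVI (GATGCCGG, off=8): no sites
  FykV (GGGCTCC, off=7): no sites
  MvoX (AGATCTT, off=3): starts [160] → cuts [163]
  OquIV (AGTC, off=1): starts [129] → cuts [130]

Pooled cuts: [130, 163]

Fragments:
  130→163: 33 bp
  163→130 (wrap): 164-163+130 = 131 bp

[33,131]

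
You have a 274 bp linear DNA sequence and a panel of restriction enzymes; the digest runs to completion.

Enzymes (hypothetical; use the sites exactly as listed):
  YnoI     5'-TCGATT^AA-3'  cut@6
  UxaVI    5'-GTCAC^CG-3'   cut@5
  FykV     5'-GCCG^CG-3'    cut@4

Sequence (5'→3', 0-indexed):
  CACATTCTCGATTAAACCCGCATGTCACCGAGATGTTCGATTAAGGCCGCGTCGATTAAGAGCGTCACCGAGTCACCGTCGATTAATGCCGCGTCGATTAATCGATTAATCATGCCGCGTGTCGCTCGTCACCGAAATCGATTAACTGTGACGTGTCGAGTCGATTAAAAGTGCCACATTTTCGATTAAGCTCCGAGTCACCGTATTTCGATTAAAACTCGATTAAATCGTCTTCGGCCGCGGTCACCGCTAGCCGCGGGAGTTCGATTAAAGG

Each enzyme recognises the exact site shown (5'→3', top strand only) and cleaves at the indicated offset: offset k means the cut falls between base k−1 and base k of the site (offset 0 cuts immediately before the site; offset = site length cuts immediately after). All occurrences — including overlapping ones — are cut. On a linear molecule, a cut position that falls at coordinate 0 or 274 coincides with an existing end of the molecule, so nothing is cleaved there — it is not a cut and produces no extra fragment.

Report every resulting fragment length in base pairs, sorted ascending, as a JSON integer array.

Per-enzyme occurrences:
  YnoI (TCGATTAA, off=6): starts [7, 36, 51, 78, 93, 101, 137, 160, 181, 207, 218, 263] → cuts [13, 42, 57, 84, 99, 107, 143, 166, 187, 213, 224, 269]
  UxaVI (GTCACCG, off=5): starts [23, 63, 71, 127, 196, 242] → cuts [28, 68, 76, 132, 201, 247]
  FykV (GCCGCG, off=4): starts [45, 87, 113, 236, 252] → cuts [49, 91, 117, 240, 256]

Pooled cuts: [13, 28, 42, 49, 57, 68, 76, 84, 91, 99, 107, 117, 132, 143, 166, 187, 201, 213, 224, 240, 247, 256, 269]

Fragment lengths:
  [0,13): 13 bp
  [13,28): 15 bp
  [28,42): 14 bp
  [42,49): 7 bp
  [49,57): 8 bp
  [57,68): 11 bp
  [68,76): 8 bp
  [76,84): 8 bp
  [84,91): 7 bp
  [91,99): 8 bp
  [99,107): 8 bp
  [107,117): 10 bp
  [117,132): 15 bp
  [132,143): 11 bp
  [143,166): 23 bp
  [166,187): 21 bp
  [187,201): 14 bp
  [201,213): 12 bp
  [213,224): 11 bp
  [224,240): 16 bp
  [240,247): 7 bp
  [247,256): 9 bp
  [256,269): 13 bp
  [269,274): 5 bp

[5,7,7,7,8,8,8,8,8,9,10,11,11,11,12,13,13,14,14,15,15,16,21,23]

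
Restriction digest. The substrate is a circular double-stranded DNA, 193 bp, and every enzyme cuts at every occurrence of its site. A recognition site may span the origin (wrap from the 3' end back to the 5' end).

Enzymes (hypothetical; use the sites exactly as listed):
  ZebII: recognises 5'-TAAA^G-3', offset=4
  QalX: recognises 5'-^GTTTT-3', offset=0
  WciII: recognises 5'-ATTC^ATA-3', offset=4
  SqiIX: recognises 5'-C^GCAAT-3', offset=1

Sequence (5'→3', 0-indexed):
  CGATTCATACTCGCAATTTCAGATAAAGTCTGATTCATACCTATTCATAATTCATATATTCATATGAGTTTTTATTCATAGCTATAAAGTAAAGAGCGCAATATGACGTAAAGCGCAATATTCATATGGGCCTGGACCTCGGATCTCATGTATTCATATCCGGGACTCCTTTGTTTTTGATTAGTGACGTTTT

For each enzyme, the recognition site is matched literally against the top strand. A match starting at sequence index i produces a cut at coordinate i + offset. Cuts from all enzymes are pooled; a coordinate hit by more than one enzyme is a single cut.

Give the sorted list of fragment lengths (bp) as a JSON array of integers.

Scan for sites:
  ZebII (TAAAG, off=4): starts [23, 84, 89, 108] → cuts [27, 88, 93, 112]
  QalX (GTTTT, off=0): starts [67, 172, 188] → cuts [67, 172, 188]
  WciII (ATTCATA, off=4): starts [2, 32, 42, 49, 57, 73, 119, 151] → cuts [6, 36, 46, 53, 61, 77, 123, 155]
  SqiIX (CGCAAT, off=1): starts [11, 96, 113] → cuts [12, 97, 114]

All cut coordinates (distinct, sorted): [6, 12, 27, 36, 46, 53, 61, 67, 77, 88, 93, 97, 112, 114, 123, 155, 172, 188]

Fragments:
  6→12: 6 bp
  12→27: 15 bp
  27→36: 9 bp
  36→46: 10 bp
  46→53: 7 bp
  53→61: 8 bp
  61→67: 6 bp
  67→77: 10 bp
  77→88: 11 bp
  88→93: 5 bp
  93→97: 4 bp
  97→112: 15 bp
  112→114: 2 bp
  114→123: 9 bp
  123→155: 32 bp
  155→172: 17 bp
  172→188: 16 bp
  188→6 (wrap): 193-188+6 = 11 bp

[2,4,5,6,6,7,8,9,9,10,10,11,11,15,15,16,17,32]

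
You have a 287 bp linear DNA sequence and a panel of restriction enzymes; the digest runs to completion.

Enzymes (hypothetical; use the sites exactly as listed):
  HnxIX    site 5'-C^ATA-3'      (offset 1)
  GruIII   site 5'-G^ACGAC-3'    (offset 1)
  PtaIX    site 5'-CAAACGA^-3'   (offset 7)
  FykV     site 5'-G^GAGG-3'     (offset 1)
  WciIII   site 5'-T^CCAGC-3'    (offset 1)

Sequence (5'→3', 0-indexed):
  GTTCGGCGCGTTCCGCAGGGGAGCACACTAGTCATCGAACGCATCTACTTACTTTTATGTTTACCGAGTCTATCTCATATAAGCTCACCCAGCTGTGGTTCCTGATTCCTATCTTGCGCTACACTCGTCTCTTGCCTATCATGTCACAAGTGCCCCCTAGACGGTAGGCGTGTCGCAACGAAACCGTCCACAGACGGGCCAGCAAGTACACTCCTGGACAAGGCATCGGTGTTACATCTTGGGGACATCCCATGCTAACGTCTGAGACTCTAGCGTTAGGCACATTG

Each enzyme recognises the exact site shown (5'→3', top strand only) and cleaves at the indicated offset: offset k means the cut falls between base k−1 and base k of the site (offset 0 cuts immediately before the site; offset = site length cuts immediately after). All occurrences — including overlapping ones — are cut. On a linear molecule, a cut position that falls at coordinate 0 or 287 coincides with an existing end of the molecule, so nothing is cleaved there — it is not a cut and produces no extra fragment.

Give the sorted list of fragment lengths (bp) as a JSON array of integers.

[76,211]

Per-enzyme occurrences:
  HnxIX (CATA, off=1): starts [75] → cuts [76]
  GruIII (GACGAC, off=1): no sites
  PtaIX (CAAACGA, off=7): no sites
  FykV (GGAGG, off=1): no sites
  WciIII (TCCAGC, off=1): no sites

All cut coordinates (distinct, sorted): [76]

Fragments:
  [0,76): 76 bp
  [76,287): 211 bp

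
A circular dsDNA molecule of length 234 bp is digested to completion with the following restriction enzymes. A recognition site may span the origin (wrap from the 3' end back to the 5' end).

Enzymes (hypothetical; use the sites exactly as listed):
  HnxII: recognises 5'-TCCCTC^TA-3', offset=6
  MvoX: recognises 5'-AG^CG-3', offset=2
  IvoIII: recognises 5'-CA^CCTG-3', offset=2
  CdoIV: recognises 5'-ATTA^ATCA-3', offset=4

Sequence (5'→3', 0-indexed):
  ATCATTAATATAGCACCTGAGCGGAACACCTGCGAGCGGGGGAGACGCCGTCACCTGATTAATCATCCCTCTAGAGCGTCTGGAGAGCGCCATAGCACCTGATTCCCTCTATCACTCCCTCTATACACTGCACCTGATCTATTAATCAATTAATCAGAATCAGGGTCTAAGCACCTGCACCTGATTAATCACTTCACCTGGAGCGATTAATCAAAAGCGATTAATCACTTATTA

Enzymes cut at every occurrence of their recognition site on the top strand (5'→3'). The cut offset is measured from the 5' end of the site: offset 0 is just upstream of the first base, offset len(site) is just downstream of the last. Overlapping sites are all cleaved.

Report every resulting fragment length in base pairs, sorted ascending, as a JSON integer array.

[5,6,6,6,6,7,7,8,8,8,8,8,9,10,10,11,11,11,12,12,12,15,17,21]

Site scan:
  HnxII (TCCCTCTA, off=6): starts [65, 103, 115] → cuts [71, 109, 121]
  MvoX (AGCG, off=2): starts [19, 34, 74, 85, 201, 215] → cuts [21, 36, 76, 87, 203, 217]
  IvoIII (CACCTG, off=2): starts [13, 26, 51, 95, 130, 171, 177, 194] → cuts [15, 28, 53, 97, 132, 173, 179, 196]
  CdoIV (ATTAATCA, off=4): starts [57, 140, 148, 183, 205, 219, 230] → cuts [0, 61, 144, 152, 187, 209, 223]

Pooled cuts: [0, 15, 21, 28, 36, 53, 61, 71, 76, 87, 97, 109, 121, 132, 144, 152, 173, 179, 187, 196, 203, 209, 217, 223]

Fragment lengths:
  0→15: 15 bp
  15→21: 6 bp
  21→28: 7 bp
  28→36: 8 bp
  36→53: 17 bp
  53→61: 8 bp
  61→71: 10 bp
  71→76: 5 bp
  76→87: 11 bp
  87→97: 10 bp
  97→109: 12 bp
  109→121: 12 bp
  121→132: 11 bp
  132→144: 12 bp
  144→152: 8 bp
  152→173: 21 bp
  173→179: 6 bp
  179→187: 8 bp
  187→196: 9 bp
  196→203: 7 bp
  203→209: 6 bp
  209→217: 8 bp
  217→223: 6 bp
  223→0 (wrap): 234-223+0 = 11 bp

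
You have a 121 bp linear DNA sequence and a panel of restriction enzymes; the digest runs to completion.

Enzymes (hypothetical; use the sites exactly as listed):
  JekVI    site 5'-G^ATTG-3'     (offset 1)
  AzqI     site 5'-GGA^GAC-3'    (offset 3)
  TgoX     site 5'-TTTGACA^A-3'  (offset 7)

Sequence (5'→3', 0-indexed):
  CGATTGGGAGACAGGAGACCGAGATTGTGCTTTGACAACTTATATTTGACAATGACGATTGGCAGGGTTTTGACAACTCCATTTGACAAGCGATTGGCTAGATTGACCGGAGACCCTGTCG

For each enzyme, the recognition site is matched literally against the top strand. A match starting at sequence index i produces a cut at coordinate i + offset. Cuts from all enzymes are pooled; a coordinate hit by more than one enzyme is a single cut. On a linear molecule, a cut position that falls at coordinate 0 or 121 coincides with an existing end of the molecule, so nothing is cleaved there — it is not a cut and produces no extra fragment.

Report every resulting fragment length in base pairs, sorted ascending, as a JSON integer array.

Site scan:
  JekVI (GATTG, off=1): starts [1, 22, 56, 91, 100] → cuts [2, 23, 57, 92, 101]
  AzqI (GGAGAC, off=3): starts [6, 13, 108] → cuts [9, 16, 111]
  TgoX (TTTGACAA, off=7): starts [30, 44, 68, 81] → cuts [37, 51, 75, 88]

All cut coordinates (distinct, sorted): [2, 9, 16, 23, 37, 51, 57, 75, 88, 92, 101, 111]

Fragments:
  [0,2): 2 bp
  [2,9): 7 bp
  [9,16): 7 bp
  [16,23): 7 bp
  [23,37): 14 bp
  [37,51): 14 bp
  [51,57): 6 bp
  [57,75): 18 bp
  [75,88): 13 bp
  [88,92): 4 bp
  [92,101): 9 bp
  [101,111): 10 bp
  [111,121): 10 bp

[2,4,6,7,7,7,9,10,10,13,14,14,18]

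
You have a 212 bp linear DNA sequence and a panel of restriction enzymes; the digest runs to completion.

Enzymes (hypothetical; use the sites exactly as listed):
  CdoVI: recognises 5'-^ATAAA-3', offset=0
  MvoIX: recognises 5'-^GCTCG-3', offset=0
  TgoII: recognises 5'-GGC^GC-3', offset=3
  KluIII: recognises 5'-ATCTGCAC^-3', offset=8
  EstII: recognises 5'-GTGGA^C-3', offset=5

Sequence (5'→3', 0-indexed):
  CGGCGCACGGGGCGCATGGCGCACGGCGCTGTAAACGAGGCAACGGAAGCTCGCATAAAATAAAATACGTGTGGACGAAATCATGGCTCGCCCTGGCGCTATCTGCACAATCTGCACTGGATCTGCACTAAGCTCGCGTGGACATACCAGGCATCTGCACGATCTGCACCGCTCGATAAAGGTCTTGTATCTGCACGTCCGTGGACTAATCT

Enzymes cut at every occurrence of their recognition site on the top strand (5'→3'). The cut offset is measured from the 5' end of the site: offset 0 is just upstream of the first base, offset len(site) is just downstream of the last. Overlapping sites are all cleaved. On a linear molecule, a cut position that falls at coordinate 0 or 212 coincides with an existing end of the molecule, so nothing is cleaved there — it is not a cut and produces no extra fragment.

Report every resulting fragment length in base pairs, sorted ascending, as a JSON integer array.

Scan for sites:
  CdoVI (ATAAA, off=0): starts [54, 59, 175] → cuts [54, 59, 175]
  MvoIX (GCTCG, off=0): starts [48, 85, 131, 170] → cuts [48, 85, 131, 170]
  TgoII (GGCGC, off=3): starts [1, 10, 17, 24, 94] → cuts [4, 13, 20, 27, 97]
  KluIII (ATCTGCAC, off=8): starts [100, 109, 120, 152, 161, 188] → cuts [108, 117, 128, 160, 169, 196]
  EstII (GTGGAC, off=5): starts [70, 137, 200] → cuts [75, 142, 205]

Pooled cuts: [4, 13, 20, 27, 48, 54, 59, 75, 85, 97, 108, 117, 128, 131, 142, 160, 169, 170, 175, 196, 205]

Fragment lengths:
  [0,4): 4 bp
  [4,13): 9 bp
  [13,20): 7 bp
  [20,27): 7 bp
  [27,48): 21 bp
  [48,54): 6 bp
  [54,59): 5 bp
  [59,75): 16 bp
  [75,85): 10 bp
  [85,97): 12 bp
  [97,108): 11 bp
  [108,117): 9 bp
  [117,128): 11 bp
  [128,131): 3 bp
  [131,142): 11 bp
  [142,160): 18 bp
  [160,169): 9 bp
  [169,170): 1 bp
  [170,175): 5 bp
  [175,196): 21 bp
  [196,205): 9 bp
  [205,212): 7 bp

[1,3,4,5,5,6,7,7,7,9,9,9,9,10,11,11,11,12,16,18,21,21]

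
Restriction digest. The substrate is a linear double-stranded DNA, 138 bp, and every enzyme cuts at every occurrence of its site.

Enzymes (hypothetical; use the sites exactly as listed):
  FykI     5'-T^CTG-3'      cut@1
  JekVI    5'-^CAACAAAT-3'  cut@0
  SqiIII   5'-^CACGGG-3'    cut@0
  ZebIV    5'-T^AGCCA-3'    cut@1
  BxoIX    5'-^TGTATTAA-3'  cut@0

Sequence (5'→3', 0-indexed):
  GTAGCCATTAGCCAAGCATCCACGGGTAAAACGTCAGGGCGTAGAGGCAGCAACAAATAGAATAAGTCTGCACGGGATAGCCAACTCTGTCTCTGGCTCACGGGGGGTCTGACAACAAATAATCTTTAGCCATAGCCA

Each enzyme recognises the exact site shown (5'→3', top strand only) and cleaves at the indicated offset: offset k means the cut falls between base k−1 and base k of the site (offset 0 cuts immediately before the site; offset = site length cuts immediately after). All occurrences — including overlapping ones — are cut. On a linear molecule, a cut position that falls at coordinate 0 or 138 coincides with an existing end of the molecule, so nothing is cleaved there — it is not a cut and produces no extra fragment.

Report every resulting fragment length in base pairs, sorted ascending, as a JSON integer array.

[2,3,4,5,6,6,6,7,8,8,10,11,15,17,30]

Scan for sites:
  FykI (TCTG, off=1): starts [66, 85, 91, 107] → cuts [67, 86, 92, 108]
  JekVI (CAACAAAT, off=0): starts [50, 112] → cuts [50, 112]
  SqiIII (CACGGG, off=0): starts [20, 70, 98] → cuts [20, 70, 98]
  ZebIV (TAGCCA, off=1): starts [1, 8, 77, 126, 132] → cuts [2, 9, 78, 127, 133]
  BxoIX (TGTATTAA, off=0): no sites

All cut coordinates (distinct, sorted): [2, 9, 20, 50, 67, 70, 78, 86, 92, 98, 108, 112, 127, 133]

Fragments:
  [0,2): 2 bp
  [2,9): 7 bp
  [9,20): 11 bp
  [20,50): 30 bp
  [50,67): 17 bp
  [67,70): 3 bp
  [70,78): 8 bp
  [78,86): 8 bp
  [86,92): 6 bp
  [92,98): 6 bp
  [98,108): 10 bp
  [108,112): 4 bp
  [112,127): 15 bp
  [127,133): 6 bp
  [133,138): 5 bp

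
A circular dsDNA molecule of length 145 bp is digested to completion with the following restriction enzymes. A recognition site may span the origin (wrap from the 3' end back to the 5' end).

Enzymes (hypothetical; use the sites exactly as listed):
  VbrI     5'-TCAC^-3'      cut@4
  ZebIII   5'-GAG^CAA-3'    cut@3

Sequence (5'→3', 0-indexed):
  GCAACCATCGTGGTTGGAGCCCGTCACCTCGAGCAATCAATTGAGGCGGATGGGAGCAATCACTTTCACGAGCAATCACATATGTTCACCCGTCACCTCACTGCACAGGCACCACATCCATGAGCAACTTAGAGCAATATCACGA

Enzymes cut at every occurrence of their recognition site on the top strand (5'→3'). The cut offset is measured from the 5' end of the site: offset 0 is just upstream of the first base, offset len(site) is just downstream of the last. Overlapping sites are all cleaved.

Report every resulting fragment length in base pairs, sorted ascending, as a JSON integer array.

Site scan:
  VbrI (TCAC, off=4): starts [23, 59, 65, 75, 85, 92, 97, 139] → cuts [27, 63, 69, 79, 89, 96, 101, 143]
  ZebIII (GAGCAA, off=3): starts [30, 53, 69, 121, 131, 143] → cuts [1, 33, 56, 72, 124, 134]

All cut coordinates (distinct, sorted): [1, 27, 33, 56, 63, 69, 72, 79, 89, 96, 101, 124, 134, 143]

Fragment lengths:
  1→27: 26 bp
  27→33: 6 bp
  33→56: 23 bp
  56→63: 7 bp
  63→69: 6 bp
  69→72: 3 bp
  72→79: 7 bp
  79→89: 10 bp
  89→96: 7 bp
  96→101: 5 bp
  101→124: 23 bp
  124→134: 10 bp
  134→143: 9 bp
  143→1 (wrap): 145-143+1 = 3 bp

[3,3,5,6,6,7,7,7,9,10,10,23,23,26]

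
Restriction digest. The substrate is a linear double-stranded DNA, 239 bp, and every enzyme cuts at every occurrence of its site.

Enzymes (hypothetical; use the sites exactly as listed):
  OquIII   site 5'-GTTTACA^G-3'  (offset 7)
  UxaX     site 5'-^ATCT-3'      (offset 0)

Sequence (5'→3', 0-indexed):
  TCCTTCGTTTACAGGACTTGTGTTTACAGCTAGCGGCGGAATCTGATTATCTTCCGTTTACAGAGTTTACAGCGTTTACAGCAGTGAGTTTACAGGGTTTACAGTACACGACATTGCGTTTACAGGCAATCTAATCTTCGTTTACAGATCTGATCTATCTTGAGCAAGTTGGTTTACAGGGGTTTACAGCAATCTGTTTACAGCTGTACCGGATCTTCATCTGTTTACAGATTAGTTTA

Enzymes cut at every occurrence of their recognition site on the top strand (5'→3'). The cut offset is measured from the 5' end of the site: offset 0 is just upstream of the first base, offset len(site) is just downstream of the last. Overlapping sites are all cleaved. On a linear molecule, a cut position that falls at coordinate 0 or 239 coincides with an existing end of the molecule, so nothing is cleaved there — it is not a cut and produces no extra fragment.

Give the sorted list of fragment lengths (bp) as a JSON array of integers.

Per-enzyme occurrences:
  OquIII (GTTTACAG, off=7): starts [6, 21, 55, 64, 73, 87, 96, 117, 139, 171, 181, 195, 222] → cuts [13, 28, 62, 71, 80, 94, 103, 124, 146, 178, 188, 202, 229]
  UxaX (ATCT, off=0): starts [40, 48, 128, 133, 147, 152, 156, 191, 212, 218] → cuts [40, 48, 128, 133, 147, 152, 156, 191, 212, 218]

All cut coordinates (distinct, sorted): [13, 28, 40, 48, 62, 71, 80, 94, 103, 124, 128, 133, 146, 147, 152, 156, 178, 188, 191, 202, 212, 218, 229]

Fragment lengths:
  [0,13): 13 bp
  [13,28): 15 bp
  [28,40): 12 bp
  [40,48): 8 bp
  [48,62): 14 bp
  [62,71): 9 bp
  [71,80): 9 bp
  [80,94): 14 bp
  [94,103): 9 bp
  [103,124): 21 bp
  [124,128): 4 bp
  [128,133): 5 bp
  [133,146): 13 bp
  [146,147): 1 bp
  [147,152): 5 bp
  [152,156): 4 bp
  [156,178): 22 bp
  [178,188): 10 bp
  [188,191): 3 bp
  [191,202): 11 bp
  [202,212): 10 bp
  [212,218): 6 bp
  [218,229): 11 bp
  [229,239): 10 bp

[1,3,4,4,5,5,6,8,9,9,9,10,10,10,11,11,12,13,13,14,14,15,21,22]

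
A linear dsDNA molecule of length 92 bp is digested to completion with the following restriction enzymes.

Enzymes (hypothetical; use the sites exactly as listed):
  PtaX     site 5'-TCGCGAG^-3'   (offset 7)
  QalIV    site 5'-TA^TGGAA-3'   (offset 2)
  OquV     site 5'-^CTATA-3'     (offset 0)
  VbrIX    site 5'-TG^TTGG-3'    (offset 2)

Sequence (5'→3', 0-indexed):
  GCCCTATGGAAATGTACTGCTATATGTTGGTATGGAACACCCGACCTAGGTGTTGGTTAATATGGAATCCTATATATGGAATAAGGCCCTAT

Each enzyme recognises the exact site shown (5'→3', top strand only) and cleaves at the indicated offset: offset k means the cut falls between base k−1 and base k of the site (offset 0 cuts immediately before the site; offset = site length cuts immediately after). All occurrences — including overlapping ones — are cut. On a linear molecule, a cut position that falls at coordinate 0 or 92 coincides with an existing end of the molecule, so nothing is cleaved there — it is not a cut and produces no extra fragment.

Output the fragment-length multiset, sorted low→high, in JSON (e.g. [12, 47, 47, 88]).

[6,6,7,7,7,10,13,16,20]

Site scan:
  PtaX (TCGCGAG, off=7): no sites
  QalIV (TATGGAA, off=2): starts [4, 30, 60, 74] → cuts [6, 32, 62, 76]
  OquV (CTATA, off=0): starts [19, 69] → cuts [19, 69]
  VbrIX (TGTTGG, off=2): starts [24, 50] → cuts [26, 52]

All cut coordinates (distinct, sorted): [6, 19, 26, 32, 52, 62, 69, 76]

Fragment lengths:
  [0,6): 6 bp
  [6,19): 13 bp
  [19,26): 7 bp
  [26,32): 6 bp
  [32,52): 20 bp
  [52,62): 10 bp
  [62,69): 7 bp
  [69,76): 7 bp
  [76,92): 16 bp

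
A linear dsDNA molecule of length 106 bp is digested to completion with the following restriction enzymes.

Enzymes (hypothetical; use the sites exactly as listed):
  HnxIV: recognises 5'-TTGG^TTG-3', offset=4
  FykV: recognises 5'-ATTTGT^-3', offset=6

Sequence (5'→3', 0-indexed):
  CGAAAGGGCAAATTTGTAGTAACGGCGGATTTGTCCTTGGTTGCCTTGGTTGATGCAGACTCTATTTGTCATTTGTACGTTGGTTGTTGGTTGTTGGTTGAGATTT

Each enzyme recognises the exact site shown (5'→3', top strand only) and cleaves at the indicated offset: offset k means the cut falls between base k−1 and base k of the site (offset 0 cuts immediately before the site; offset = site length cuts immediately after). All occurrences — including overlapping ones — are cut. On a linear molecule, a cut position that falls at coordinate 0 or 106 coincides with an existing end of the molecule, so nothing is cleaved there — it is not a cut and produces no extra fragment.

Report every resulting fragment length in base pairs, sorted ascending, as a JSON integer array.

Per-enzyme occurrences:
  HnxIV TTGGTTG/4: at [36, 45, 79, 86, 93] ⇒ [40, 49, 83, 90, 97]
  FykV ATTTGT/6: at [11, 28, 63, 70] ⇒ [17, 34, 69, 76]

All cut coordinates (distinct, sorted): [17, 34, 40, 49, 69, 76, 83, 90, 97]

Fragment lengths:
  [0,17): 17 bp
  [17,34): 17 bp
  [34,40): 6 bp
  [40,49): 9 bp
  [49,69): 20 bp
  [69,76): 7 bp
  [76,83): 7 bp
  [83,90): 7 bp
  [90,97): 7 bp
  [97,106): 9 bp

[6,7,7,7,7,9,9,17,17,20]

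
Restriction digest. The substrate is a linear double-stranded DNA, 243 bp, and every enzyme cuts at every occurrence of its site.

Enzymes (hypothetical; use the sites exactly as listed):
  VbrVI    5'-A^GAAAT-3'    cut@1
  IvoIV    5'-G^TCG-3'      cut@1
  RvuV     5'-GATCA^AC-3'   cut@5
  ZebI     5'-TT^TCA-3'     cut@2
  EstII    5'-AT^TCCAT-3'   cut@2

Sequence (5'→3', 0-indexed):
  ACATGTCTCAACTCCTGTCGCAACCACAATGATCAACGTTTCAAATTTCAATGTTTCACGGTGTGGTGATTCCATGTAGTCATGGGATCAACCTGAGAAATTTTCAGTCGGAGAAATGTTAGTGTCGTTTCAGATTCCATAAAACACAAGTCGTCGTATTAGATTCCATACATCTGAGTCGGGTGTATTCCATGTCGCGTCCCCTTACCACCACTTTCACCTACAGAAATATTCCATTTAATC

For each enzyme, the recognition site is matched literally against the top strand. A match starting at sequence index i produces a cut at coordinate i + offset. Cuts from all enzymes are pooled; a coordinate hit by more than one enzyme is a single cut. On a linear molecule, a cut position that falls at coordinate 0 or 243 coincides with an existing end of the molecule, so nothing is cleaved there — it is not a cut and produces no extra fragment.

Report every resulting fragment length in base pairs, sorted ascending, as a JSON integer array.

[3,4,5,5,5,6,6,6,7,7,7,8,9,10,11,11,12,14,15,15,17,18,20,22]

Scan for sites:
  VbrVI (AGAAAT, off=1): starts [95, 111, 224] → cuts [96, 112, 225]
  IvoIV (GTCG, off=1): starts [16, 106, 123, 149, 152, 177, 193] → cuts [17, 107, 124, 150, 153, 178, 194]
  RvuV (GATCAAC, off=5): starts [30, 85] → cuts [35, 90]
  ZebI (TTTCA, off=2): starts [38, 45, 53, 101, 127, 214] → cuts [40, 47, 55, 103, 129, 216]
  EstII (ATTCCAT, off=2): starts [68, 133, 162, 186, 230] → cuts [70, 135, 164, 188, 232]

Pooled cuts: [17, 35, 40, 47, 55, 70, 90, 96, 103, 107, 112, 124, 129, 135, 150, 153, 164, 178, 188, 194, 216, 225, 232]

Fragment lengths:
  [0,17): 17 bp
  [17,35): 18 bp
  [35,40): 5 bp
  [40,47): 7 bp
  [47,55): 8 bp
  [55,70): 15 bp
  [70,90): 20 bp
  [90,96): 6 bp
  [96,103): 7 bp
  [103,107): 4 bp
  [107,112): 5 bp
  [112,124): 12 bp
  [124,129): 5 bp
  [129,135): 6 bp
  [135,150): 15 bp
  [150,153): 3 bp
  [153,164): 11 bp
  [164,178): 14 bp
  [178,188): 10 bp
  [188,194): 6 bp
  [194,216): 22 bp
  [216,225): 9 bp
  [225,232): 7 bp
  [232,243): 11 bp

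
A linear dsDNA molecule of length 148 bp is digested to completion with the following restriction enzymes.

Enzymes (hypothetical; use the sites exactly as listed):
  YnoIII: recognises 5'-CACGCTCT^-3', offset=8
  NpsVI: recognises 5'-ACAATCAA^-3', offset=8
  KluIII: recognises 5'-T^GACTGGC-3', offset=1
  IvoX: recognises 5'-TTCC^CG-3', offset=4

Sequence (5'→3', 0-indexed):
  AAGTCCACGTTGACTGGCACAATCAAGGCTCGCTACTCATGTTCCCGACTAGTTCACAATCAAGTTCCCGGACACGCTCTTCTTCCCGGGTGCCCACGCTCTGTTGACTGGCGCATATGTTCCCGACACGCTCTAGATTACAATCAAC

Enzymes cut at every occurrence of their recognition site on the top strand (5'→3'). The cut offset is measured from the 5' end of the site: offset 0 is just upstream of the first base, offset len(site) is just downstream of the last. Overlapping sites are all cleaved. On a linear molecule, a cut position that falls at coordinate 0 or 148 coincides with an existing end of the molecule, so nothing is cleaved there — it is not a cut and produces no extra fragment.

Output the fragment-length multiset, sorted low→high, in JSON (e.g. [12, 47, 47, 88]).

[1,3,5,6,11,11,12,13,15,16,18,18,19]

Scan for sites:
  YnoIII CACGCTCT/8: at [72, 94, 126] ⇒ [80, 102, 134]
  NpsVI ACAATCAA/8: at [18, 55, 139] ⇒ [26, 63, 147]
  KluIII TGACTGGC/1: at [10, 104] ⇒ [11, 105]
  IvoX TTCCCG/4: at [41, 64, 82, 119] ⇒ [45, 68, 86, 123]

Pooled cuts: [11, 26, 45, 63, 68, 80, 86, 102, 105, 123, 134, 147]

Fragment lengths:
  [0,11): 11 bp
  [11,26): 15 bp
  [26,45): 19 bp
  [45,63): 18 bp
  [63,68): 5 bp
  [68,80): 12 bp
  [80,86): 6 bp
  [86,102): 16 bp
  [102,105): 3 bp
  [105,123): 18 bp
  [123,134): 11 bp
  [134,147): 13 bp
  [147,148): 1 bp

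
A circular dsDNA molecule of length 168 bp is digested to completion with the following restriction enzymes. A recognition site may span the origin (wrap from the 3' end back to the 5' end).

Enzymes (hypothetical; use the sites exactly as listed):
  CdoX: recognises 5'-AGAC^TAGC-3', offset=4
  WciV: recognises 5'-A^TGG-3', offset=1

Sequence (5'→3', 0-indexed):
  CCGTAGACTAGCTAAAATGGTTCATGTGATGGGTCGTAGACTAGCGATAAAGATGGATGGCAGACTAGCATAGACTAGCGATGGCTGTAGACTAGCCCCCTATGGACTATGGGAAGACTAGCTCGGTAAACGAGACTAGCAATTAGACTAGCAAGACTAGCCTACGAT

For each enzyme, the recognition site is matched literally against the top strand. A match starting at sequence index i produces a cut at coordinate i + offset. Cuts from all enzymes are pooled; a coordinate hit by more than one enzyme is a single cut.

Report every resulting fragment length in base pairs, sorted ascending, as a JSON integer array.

[4,6,7,8,9,9,9,10,10,11,12,12,12,12,18,19]

Per-enzyme occurrences:
  CdoX (AGACTAGC, off=4): starts [4, 37, 61, 71, 88, 114, 132, 144, 153] → cuts [8, 41, 65, 75, 92, 118, 136, 148, 157]
  WciV (ATGG, off=1): starts [16, 28, 52, 56, 80, 101, 108] → cuts [17, 29, 53, 57, 81, 102, 109]

All cut coordinates (distinct, sorted): [8, 17, 29, 41, 53, 57, 65, 75, 81, 92, 102, 109, 118, 136, 148, 157]

Fragment lengths:
  8→17: 9 bp
  17→29: 12 bp
  29→41: 12 bp
  41→53: 12 bp
  53→57: 4 bp
  57→65: 8 bp
  65→75: 10 bp
  75→81: 6 bp
  81→92: 11 bp
  92→102: 10 bp
  102→109: 7 bp
  109→118: 9 bp
  118→136: 18 bp
  136→148: 12 bp
  148→157: 9 bp
  157→8 (wrap): 168-157+8 = 19 bp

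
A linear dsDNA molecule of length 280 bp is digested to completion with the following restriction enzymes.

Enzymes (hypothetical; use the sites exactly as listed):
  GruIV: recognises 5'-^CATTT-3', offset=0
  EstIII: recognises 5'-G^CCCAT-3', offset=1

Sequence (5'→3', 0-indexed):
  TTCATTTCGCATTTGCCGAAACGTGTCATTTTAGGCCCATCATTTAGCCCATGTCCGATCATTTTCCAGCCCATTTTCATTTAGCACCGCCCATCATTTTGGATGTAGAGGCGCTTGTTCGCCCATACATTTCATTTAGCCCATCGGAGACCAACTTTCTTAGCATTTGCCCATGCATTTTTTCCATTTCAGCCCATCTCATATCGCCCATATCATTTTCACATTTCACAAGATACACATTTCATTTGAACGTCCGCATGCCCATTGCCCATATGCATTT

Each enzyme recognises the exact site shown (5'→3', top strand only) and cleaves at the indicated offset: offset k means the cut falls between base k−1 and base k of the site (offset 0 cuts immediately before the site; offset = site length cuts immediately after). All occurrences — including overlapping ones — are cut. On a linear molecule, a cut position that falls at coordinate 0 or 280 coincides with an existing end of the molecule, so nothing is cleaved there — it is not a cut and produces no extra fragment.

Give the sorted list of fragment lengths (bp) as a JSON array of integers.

Scan for sites:
  GruIV CATTT/0: at [2, 9, 26, 40, 59, 71, 77, 94, 127, 132, 163, 175, 184, 213, 221, 237, 242, 275] ⇒ [2, 9, 26, 40, 59, 71, 77, 94, 127, 132, 163, 175, 184, 213, 221, 237, 242, 275]
  EstIII GCCCAT/1: at [34, 46, 68, 88, 120, 138, 168, 191, 205, 259, 266] ⇒ [35, 47, 69, 89, 121, 139, 169, 192, 206, 260, 267]

Pooled cuts: [2, 9, 26, 35, 40, 47, 59, 69, 71, 77, 89, 94, 121, 127, 132, 139, 163, 169, 175, 184, 192, 206, 213, 221, 237, 242, 260, 267, 275]

Fragments:
  [0,2): 2 bp
  [2,9): 7 bp
  [9,26): 17 bp
  [26,35): 9 bp
  [35,40): 5 bp
  [40,47): 7 bp
  [47,59): 12 bp
  [59,69): 10 bp
  [69,71): 2 bp
  [71,77): 6 bp
  [77,89): 12 bp
  [89,94): 5 bp
  [94,121): 27 bp
  [121,127): 6 bp
  [127,132): 5 bp
  [132,139): 7 bp
  [139,163): 24 bp
  [163,169): 6 bp
  [169,175): 6 bp
  [175,184): 9 bp
  [184,192): 8 bp
  [192,206): 14 bp
  [206,213): 7 bp
  [213,221): 8 bp
  [221,237): 16 bp
  [237,242): 5 bp
  [242,260): 18 bp
  [260,267): 7 bp
  [267,275): 8 bp
  [275,280): 5 bp

[2,2,5,5,5,5,5,6,6,6,6,7,7,7,7,7,8,8,8,9,9,10,12,12,14,16,17,18,24,27]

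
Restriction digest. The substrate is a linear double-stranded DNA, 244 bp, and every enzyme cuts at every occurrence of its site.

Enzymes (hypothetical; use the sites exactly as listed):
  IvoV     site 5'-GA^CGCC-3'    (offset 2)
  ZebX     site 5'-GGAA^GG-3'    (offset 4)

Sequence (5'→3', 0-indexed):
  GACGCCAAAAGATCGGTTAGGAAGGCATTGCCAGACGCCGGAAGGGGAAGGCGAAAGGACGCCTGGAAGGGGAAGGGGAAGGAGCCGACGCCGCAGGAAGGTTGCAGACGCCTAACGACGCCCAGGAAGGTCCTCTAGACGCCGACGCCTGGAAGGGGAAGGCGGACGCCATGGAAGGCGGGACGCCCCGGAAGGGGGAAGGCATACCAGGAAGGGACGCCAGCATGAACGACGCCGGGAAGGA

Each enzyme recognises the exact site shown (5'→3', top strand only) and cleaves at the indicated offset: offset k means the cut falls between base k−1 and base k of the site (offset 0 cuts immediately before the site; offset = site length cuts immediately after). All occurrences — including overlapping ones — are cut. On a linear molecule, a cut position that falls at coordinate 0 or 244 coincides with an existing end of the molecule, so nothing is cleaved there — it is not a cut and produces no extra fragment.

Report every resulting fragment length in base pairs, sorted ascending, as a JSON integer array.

[2,3,4,6,6,6,6,6,6,7,7,8,8,9,9,9,9,10,10,10,10,10,11,11,12,13,15,21]

Site scan:
  IvoV (GACGCC, off=2): starts [0, 33, 57, 86, 106, 116, 137, 143, 164, 181, 215, 230] → cuts [2, 35, 59, 88, 108, 118, 139, 145, 166, 183, 217, 232]
  ZebX (GGAAGG, off=4): starts [19, 39, 45, 64, 70, 76, 95, 124, 150, 156, 172, 189, 196, 209, 237] → cuts [23, 43, 49, 68, 74, 80, 99, 128, 154, 160, 176, 193, 200, 213, 241]

Pooled cuts: [2, 23, 35, 43, 49, 59, 68, 74, 80, 88, 99, 108, 118, 128, 139, 145, 154, 160, 166, 176, 183, 193, 200, 213, 217, 232, 241]

Fragments:
  [0,2): 2 bp
  [2,23): 21 bp
  [23,35): 12 bp
  [35,43): 8 bp
  [43,49): 6 bp
  [49,59): 10 bp
  [59,68): 9 bp
  [68,74): 6 bp
  [74,80): 6 bp
  [80,88): 8 bp
  [88,99): 11 bp
  [99,108): 9 bp
  [108,118): 10 bp
  [118,128): 10 bp
  [128,139): 11 bp
  [139,145): 6 bp
  [145,154): 9 bp
  [154,160): 6 bp
  [160,166): 6 bp
  [166,176): 10 bp
  [176,183): 7 bp
  [183,193): 10 bp
  [193,200): 7 bp
  [200,213): 13 bp
  [213,217): 4 bp
  [217,232): 15 bp
  [232,241): 9 bp
  [241,244): 3 bp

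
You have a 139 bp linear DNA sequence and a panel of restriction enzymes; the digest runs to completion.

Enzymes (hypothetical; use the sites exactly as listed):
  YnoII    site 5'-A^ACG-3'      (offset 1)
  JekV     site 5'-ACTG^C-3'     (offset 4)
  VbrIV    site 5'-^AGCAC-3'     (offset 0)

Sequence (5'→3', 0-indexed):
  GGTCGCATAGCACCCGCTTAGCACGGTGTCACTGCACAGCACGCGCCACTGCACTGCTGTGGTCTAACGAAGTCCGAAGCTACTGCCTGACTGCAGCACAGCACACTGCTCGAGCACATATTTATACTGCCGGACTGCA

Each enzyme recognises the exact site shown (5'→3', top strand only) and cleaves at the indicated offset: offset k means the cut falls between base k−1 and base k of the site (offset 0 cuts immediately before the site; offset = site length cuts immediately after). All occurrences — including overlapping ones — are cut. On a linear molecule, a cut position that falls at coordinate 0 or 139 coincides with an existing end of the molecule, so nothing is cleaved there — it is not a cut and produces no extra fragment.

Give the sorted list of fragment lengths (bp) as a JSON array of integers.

Scan for sites:
  YnoII AACG/1: at [65] ⇒ [66]
  JekV ACTGC/4: at [30, 47, 52, 81, 89, 104, 125, 133] ⇒ [34, 51, 56, 85, 93, 108, 129, 137]
  VbrIV AGCAC/0: at [8, 19, 37, 94, 99, 112] ⇒ [8, 19, 37, 94, 99, 112]

Pooled cuts: [8, 19, 34, 37, 51, 56, 66, 85, 93, 94, 99, 108, 112, 129, 137]

Fragments:
  [0,8): 8 bp
  [8,19): 11 bp
  [19,34): 15 bp
  [34,37): 3 bp
  [37,51): 14 bp
  [51,56): 5 bp
  [56,66): 10 bp
  [66,85): 19 bp
  [85,93): 8 bp
  [93,94): 1 bp
  [94,99): 5 bp
  [99,108): 9 bp
  [108,112): 4 bp
  [112,129): 17 bp
  [129,137): 8 bp
  [137,139): 2 bp

[1,2,3,4,5,5,8,8,8,9,10,11,14,15,17,19]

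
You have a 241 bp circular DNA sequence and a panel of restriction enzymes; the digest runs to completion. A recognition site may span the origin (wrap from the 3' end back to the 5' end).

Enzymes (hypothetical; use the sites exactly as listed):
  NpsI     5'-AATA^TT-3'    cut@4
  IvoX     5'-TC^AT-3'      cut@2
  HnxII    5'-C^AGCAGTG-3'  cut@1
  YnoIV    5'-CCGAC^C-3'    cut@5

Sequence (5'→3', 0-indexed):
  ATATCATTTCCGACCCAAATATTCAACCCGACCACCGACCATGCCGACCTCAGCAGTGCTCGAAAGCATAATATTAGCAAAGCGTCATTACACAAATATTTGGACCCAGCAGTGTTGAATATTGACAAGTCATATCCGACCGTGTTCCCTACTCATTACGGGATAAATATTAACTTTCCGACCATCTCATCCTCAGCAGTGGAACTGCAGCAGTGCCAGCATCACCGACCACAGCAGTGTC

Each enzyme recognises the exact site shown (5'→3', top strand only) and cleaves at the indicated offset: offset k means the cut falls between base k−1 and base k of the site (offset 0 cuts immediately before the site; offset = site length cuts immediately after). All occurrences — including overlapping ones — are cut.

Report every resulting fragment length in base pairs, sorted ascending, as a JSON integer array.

Scan for sites:
  NpsI (AATATT, off=4): starts [17, 69, 94, 117, 165] → cuts [21, 73, 98, 121, 169]
  IvoX (TCAT, off=2): starts [3, 84, 129, 152, 186, 239] → cuts [0, 5, 86, 131, 154, 188]
  HnxII (CAGCAGTG, off=1): starts [50, 106, 193, 207, 231] → cuts [51, 107, 194, 208, 232]
  YnoIV (CCGACC, off=5): starts [9, 27, 34, 43, 135, 177, 224] → cuts [14, 32, 39, 48, 140, 182, 229]

All cut coordinates (distinct, sorted): [0, 5, 14, 21, 32, 39, 48, 51, 73, 86, 98, 107, 121, 131, 140, 154, 169, 182, 188, 194, 208, 229, 232]

Fragments:
  0→5: 5 bp
  5→14: 9 bp
  14→21: 7 bp
  21→32: 11 bp
  32→39: 7 bp
  39→48: 9 bp
  48→51: 3 bp
  51→73: 22 bp
  73→86: 13 bp
  86→98: 12 bp
  98→107: 9 bp
  107→121: 14 bp
  121→131: 10 bp
  131→140: 9 bp
  140→154: 14 bp
  154→169: 15 bp
  169→182: 13 bp
  182→188: 6 bp
  188→194: 6 bp
  194→208: 14 bp
  208→229: 21 bp
  229→232: 3 bp
  232→0 (wrap): 241-232+0 = 9 bp

[3,3,5,6,6,7,7,9,9,9,9,9,10,11,12,13,13,14,14,14,15,21,22]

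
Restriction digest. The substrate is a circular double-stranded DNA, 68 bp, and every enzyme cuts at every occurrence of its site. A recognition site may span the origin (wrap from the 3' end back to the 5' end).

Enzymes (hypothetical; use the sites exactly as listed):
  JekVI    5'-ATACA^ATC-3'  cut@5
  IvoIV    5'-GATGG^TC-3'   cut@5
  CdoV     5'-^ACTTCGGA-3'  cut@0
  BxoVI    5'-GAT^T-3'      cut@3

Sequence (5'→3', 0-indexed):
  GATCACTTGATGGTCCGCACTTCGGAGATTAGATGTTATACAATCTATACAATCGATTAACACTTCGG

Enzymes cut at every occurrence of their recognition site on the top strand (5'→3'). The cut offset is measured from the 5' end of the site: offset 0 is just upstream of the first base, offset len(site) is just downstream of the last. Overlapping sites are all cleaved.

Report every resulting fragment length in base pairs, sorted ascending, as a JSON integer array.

Site scan:
  JekVI ATACAATC/5: at [37, 46] ⇒ [42, 51]
  IvoIV GATGGTC/5: at [8] ⇒ [13]
  CdoV ACTTCGGA/0: at [18] ⇒ [18]
  BxoVI GATT/3: at [26, 54] ⇒ [29, 57]

All cut coordinates (distinct, sorted): [13, 18, 29, 42, 51, 57]

Fragments:
  13→18: 5 bp
  18→29: 11 bp
  29→42: 13 bp
  42→51: 9 bp
  51→57: 6 bp
  57→13 (wrap): 68-57+13 = 24 bp

[5,6,9,11,13,24]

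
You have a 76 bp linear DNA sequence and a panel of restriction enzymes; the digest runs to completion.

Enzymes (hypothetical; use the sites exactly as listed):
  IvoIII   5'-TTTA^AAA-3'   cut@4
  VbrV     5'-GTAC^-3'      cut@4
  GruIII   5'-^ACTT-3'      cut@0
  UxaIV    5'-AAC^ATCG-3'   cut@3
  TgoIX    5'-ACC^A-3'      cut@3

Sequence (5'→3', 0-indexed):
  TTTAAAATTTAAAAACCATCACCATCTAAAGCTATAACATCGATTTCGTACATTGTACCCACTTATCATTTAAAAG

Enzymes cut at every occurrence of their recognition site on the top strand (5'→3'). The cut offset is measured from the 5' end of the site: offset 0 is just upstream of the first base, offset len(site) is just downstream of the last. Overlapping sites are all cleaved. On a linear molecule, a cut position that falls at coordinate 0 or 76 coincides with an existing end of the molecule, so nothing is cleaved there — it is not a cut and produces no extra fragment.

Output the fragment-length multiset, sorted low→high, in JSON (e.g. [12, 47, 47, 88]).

Site scan:
  IvoIII (TTTAAAA, off=4): starts [0, 7, 68] → cuts [4, 11, 72]
  VbrV (GTAC, off=4): starts [47, 54] → cuts [51, 58]
  GruIII (ACTT, off=0): starts [60] → cuts [60]
  UxaIV (AACATCG, off=3): starts [35] → cuts [38]
  TgoIX (ACCA, off=3): starts [14, 20] → cuts [17, 23]

All cut coordinates (distinct, sorted): [4, 11, 17, 23, 38, 51, 58, 60, 72]

Fragments:
  [0,4): 4 bp
  [4,11): 7 bp
  [11,17): 6 bp
  [17,23): 6 bp
  [23,38): 15 bp
  [38,51): 13 bp
  [51,58): 7 bp
  [58,60): 2 bp
  [60,72): 12 bp
  [72,76): 4 bp

[2,4,4,6,6,7,7,12,13,15]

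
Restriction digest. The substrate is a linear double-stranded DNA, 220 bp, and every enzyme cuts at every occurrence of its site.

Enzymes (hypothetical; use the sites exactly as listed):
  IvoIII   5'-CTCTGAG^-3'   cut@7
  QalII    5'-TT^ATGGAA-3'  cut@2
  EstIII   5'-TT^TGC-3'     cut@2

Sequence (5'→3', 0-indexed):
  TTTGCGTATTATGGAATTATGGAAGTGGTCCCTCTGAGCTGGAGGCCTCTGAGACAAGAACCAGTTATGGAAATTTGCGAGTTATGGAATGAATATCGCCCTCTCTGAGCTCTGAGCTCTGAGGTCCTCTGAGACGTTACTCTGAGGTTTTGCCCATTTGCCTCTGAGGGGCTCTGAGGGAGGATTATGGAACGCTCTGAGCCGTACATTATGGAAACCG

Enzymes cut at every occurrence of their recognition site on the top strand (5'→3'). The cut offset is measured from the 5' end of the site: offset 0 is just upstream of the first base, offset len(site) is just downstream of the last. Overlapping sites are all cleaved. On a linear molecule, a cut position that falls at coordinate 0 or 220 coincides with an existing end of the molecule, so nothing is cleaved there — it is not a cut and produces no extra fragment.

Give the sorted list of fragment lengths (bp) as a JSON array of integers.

[2,4,7,7,8,8,8,8,8,9,9,10,10,10,10,13,13,15,15,20,26]

Site scan:
  IvoIII (CTCTGAG, off=7): starts [31, 46, 102, 109, 116, 126, 139, 161, 171, 194] → cuts [38, 53, 109, 116, 123, 133, 146, 168, 178, 201]
  QalII (TTATGGAA, off=2): starts [8, 16, 64, 81, 184, 208] → cuts [10, 18, 66, 83, 186, 210]
  EstIII (TTTGC, off=2): starts [0, 73, 148, 156] → cuts [2, 75, 150, 158]

Pooled cuts: [2, 10, 18, 38, 53, 66, 75, 83, 109, 116, 123, 133, 146, 150, 158, 168, 178, 186, 201, 210]

Fragments:
  [0,2): 2 bp
  [2,10): 8 bp
  [10,18): 8 bp
  [18,38): 20 bp
  [38,53): 15 bp
  [53,66): 13 bp
  [66,75): 9 bp
  [75,83): 8 bp
  [83,109): 26 bp
  [109,116): 7 bp
  [116,123): 7 bp
  [123,133): 10 bp
  [133,146): 13 bp
  [146,150): 4 bp
  [150,158): 8 bp
  [158,168): 10 bp
  [168,178): 10 bp
  [178,186): 8 bp
  [186,201): 15 bp
  [201,210): 9 bp
  [210,220): 10 bp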